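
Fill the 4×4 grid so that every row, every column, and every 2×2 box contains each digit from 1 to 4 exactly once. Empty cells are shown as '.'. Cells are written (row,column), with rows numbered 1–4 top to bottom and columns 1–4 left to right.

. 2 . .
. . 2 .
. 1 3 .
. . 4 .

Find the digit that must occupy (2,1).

(1,3) = 1: row 1 has {2}; col 3 has {2,3,4}; box has {2} → only 1 remains.
(3,4) = 2: row 3 has {1,3}; col 4 has {}; box has {3,4} → only 2 remains.
(4,2) = 3: row 4 has {4}; col 2 has {1,2}; box has {1} → only 3 remains.
(4,4) = 1: row 4 has {3,4}; col 4 has {2}; box has {2,3,4} → only 1 remains.
(2,2) = 4: row 2 has {2}; col 2 has {1,2,3}; box has {2} → only 4 remains.
(2,4) = 3: row 2 has {2,4}; col 4 has {1,2}; box has {1,2} → only 3 remains.
(3,1) = 4: row 3 has {1,2,3}; col 1 has {}; box has {1,3} → only 4 remains.
(4,1) = 2: row 4 has {1,3,4}; col 1 has {4}; box has {1,3,4} → only 2 remains.
(1,1) = 3: row 1 has {1,2}; col 1 has {2,4}; box has {2,4} → only 3 remains.
(1,4) = 4: row 1 has {1,2,3}; col 4 has {1,2,3}; box has {1,2,3} → only 4 remains.
(2,1) = 1: row 2 has {2,3,4}; col 1 has {2,3,4}; box has {2,3,4} → only 1 remains.

1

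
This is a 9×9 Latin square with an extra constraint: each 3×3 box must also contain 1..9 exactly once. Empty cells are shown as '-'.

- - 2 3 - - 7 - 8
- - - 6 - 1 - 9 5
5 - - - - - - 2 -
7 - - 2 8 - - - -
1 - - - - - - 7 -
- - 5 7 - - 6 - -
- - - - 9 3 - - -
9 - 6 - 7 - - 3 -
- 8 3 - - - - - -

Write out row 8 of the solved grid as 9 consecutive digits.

956478231

R3C5 = 4: row 3 has {2,5}; col 5 has {7,8,9}; box has {1,3,6} → only 4 remains.
R1C5 = 5: row 1 has {2,3,7,8}; col 5 has {4,7,8,9}; box has {1,3,4,6} → only 5 remains.
R1C6 = 9: row 1 has {2,3,5,7,8}; col 6 has {1,3}; box has {1,3,4,5,6} → only 9 remains.
R2C5 = 2: row 2 has {1,5,6,9}; col 5 has {4,5,7,8,9}; box has {1,3,4,5,6,9} → only 2 remains.
R3C4 = 8: row 3 has {2,4,5}; col 4 has {2,3,6,7}; box has {1,2,3,4,5,6,9} → only 8 remains.
R3C6 = 7: row 3 has {2,4,5,8}; col 6 has {1,3,9}; box has {1,2,3,4,5,6,8,9} → only 7 remains.
R6C6 = 4: row 6 has {5,6,7}; col 6 has {1,3,7,9}; box has {2,7,8} → only 4 remains.
R9C9 = 7: in row 9, 7 can only go here (every other open cell in that row sees a 7).
R9C7 = 9: in row 9, 9 can only go here (every other open cell in that row sees a 9).
R1C1 = 6: in column 1, 6 can only go here (every other open cell in that column sees a 6).
R3C9 = 6: in row 3, 6 can only go here (every other open cell in that row sees a 6).
R7C8 = 6: in row 7, 6 can only go here (every other open cell in that row sees a 6).
R7C7 = 8: in row 7, 8 can only go here (every other open cell in that row sees an 8).
R5C3 = 8: in row 5, 8 can only go here (every other open cell in that row sees an 8).
R2C1 = 8: in row 2, 8 can only go here (every other open cell in that row sees an 8).
R6C8 = 8: in row 6, 8 can only go here (every other open cell in that row sees an 8).
R8C6 = 8: in row 8, 8 can only go here (every other open cell in that row sees an 8).
R6C1 = 3: in column 1, 3 can only go here (every other open cell in that column sees a 3).
R6C5 = 1: row 6 has {3,4,5,6,7,8}; col 5 has {2,4,5,7,8,9}; box has {2,4,7,8} → only 1 remains.
R9C5 = 6: row 9 has {3,7,8,9}; col 5 has {1,2,4,5,7,8,9}; box has {3,7,8,9} → only 6 remains.
R5C5 = 3: row 5 has {1,7,8}; col 5 has {1,2,4,5,6,7,8,9}; box has {1,2,4,7,8} → only 3 remains.
R5C4 = 9: in column 4, 9 can only go here (every other open cell in that column sees a 9).
R9C6 = 2: in column 6, 2 can only go here (every other open cell in that column sees a 2).
R9C1 = 4: row 9 has {2,3,6,7,8,9}; col 1 has {1,3,5,6,7,8,9}; box has {3,6,8,9} → only 4 remains.
R7C1 = 2: row 7 has {3,6,8,9}; col 1 has {1,3,4,5,6,7,8,9}; box has {3,4,6,8,9} → only 2 remains.
R4C9 = 3: in column 9, 3 can only go here (every other open cell in that column sees a 3).
R6C9 = 9: in column 9, 9 can only go here (every other open cell in that column sees a 9).
R6C2 = 2: row 6 has {1,3,4,5,6,7,8,9}; col 2 has {8}; box has {1,3,5,7,8} → only 2 remains.
Singles propagation stalls; R8C2 is still open with candidates {1,5}.
  Try R8C2 = 1: this forces R1C2=4, R1C8=1, R2C3=7; then R7C3 has no candidate left — contradiction.
So R8C2 = 5.
R7C4 = 5 (hidden single in row 7).
R9C4 = 1 (sole candidate).
R9C8 = 5 (sole candidate).
R8C4 = 4: row 8 has {3,5,6,7,8,9}; col 4 has {1,2,3,5,6,7,8,9}; box has {1,2,3,5,6,7,8,9} → only 4 remains.
R7C9 = 4 (hidden single in row 7).
R5C9 = 2 (sole candidate).
R8C9 = 1: row 8 has {3,4,5,6,7,8,9}; col 9 has {2,3,4,5,6,7,8,9}; box has {3,4,5,6,7,8,9} → only 1 remains.
R8C7 = 2: row 8 has {1,3,4,5,6,7,8,9}; col 7 has {6,7,8,9}; box has {1,3,4,5,6,7,8,9} → only 2 remains.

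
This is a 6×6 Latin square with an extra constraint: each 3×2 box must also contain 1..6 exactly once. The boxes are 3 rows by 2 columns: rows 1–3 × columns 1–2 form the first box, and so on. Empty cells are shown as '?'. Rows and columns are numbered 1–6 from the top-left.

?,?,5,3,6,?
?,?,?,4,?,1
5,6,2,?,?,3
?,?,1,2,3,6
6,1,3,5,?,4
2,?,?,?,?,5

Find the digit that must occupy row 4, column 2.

row 1, column 6 = 2: row 1 has {3,5,6}; col 6 has {1,3,4,5,6}; box has {1,3,6} → only 2 remains.
row 2, column 1 = 3: row 2 has {1,4}; col 1 has {2,5,6}; box has {5,6} → only 3 remains.
row 2, column 2 = 2: row 2 has {1,3,4}; col 2 has {1,6}; box has {3,5,6} → only 2 remains.
row 2, column 3 = 6: row 2 has {1,2,3,4}; col 3 has {1,2,3,5}; box has {2,3,4,5} → only 6 remains.
row 2, column 5 = 5: row 2 has {1,2,3,4,6}; col 5 has {3,6}; box has {1,2,3,6} → only 5 remains.
row 3, column 4 = 1: row 3 has {2,3,5,6}; col 4 has {2,3,4,5}; box has {2,3,4,5,6} → only 1 remains.
row 3, column 5 = 4: row 3 has {1,2,3,5,6}; col 5 has {3,5,6}; box has {1,2,3,5,6} → only 4 remains.
row 4, column 1 = 4: row 4 has {1,2,3,6}; col 1 has {2,3,5,6}; box has {1,2,6} → only 4 remains.
row 4, column 2 = 5: row 4 has {1,2,3,4,6}; col 2 has {1,2,6}; box has {1,2,4,6} → only 5 remains.

5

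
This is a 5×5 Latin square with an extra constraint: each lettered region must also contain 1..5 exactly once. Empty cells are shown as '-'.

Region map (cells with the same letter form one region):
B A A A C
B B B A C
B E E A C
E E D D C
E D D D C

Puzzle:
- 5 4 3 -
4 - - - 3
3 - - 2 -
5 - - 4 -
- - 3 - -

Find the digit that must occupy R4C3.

R2C4 = 1 (sole candidate).
R3C3 = 1 (sole candidate).
R4C3 = 2: row 4 has {4,5}; col 3 has {1,3,4}; region has {3,4} → only 2 remains.

2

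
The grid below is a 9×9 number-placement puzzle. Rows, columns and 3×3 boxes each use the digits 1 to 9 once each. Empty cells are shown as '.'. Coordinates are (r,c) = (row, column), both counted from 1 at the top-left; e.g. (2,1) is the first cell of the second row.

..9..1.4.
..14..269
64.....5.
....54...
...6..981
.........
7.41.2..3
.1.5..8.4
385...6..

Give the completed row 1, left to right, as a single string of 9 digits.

(7,7) = 5: row 7 has {1,2,3,4,7}; col 7 has {2,6,8,9}; box has {3,4,6,8} → only 5 remains.
(7,8) = 9: row 7 has {1,2,3,4,5,7}; col 8 has {4,5,6,8}; box has {3,4,5,6,8} → only 9 remains.
(7,2) = 6: row 7 has {1,2,3,4,5,7,9}; col 2 has {1,4,8}; box has {1,3,4,5,7,8} → only 6 remains.
(7,5) = 8: row 7 has {1,2,3,4,5,6,7,9}; col 5 has {5}; box has {1,2,5} → only 8 remains.
(8,3) = 2: row 8 has {1,4,5,8}; col 3 has {1,4,5,9}; box has {1,3,4,5,6,7,8} → only 2 remains.
(8,8) = 7: row 8 has {1,2,4,5,8}; col 8 has {4,5,6,8,9}; box has {3,4,5,6,8,9} → only 7 remains.
(9,9) = 2: row 9 has {3,5,6,8}; col 9 has {1,3,4,9}; box has {3,4,5,6,7,8,9} → only 2 remains.
(8,1) = 9: row 8 has {1,2,4,5,7,8}; col 1 has {3,6,7}; box has {1,2,3,4,5,6,7,8} → only 9 remains.
(9,8) = 1: row 9 has {2,3,5,6,8}; col 8 has {4,5,6,7,8,9}; box has {2,3,4,5,6,7,8,9} → only 1 remains.
(1,5) = 6: in row 1, 6 can only go here (every other open cell in that row sees a 6).
(8,5) = 3: row 8 has {1,2,4,5,7,8,9}; col 5 has {5,6,8}; box has {1,2,5,8} → only 3 remains.
(8,6) = 6: row 8 has {1,2,3,4,5,7,8,9}; col 6 has {1,2,4}; box has {1,2,3,5,8} → only 6 remains.
(2,5) = 7: row 2 has {1,2,4,6,9}; col 5 has {3,5,6,8}; box has {1,4,6} → only 7 remains.
(5,5) = 2: row 5 has {1,6,8,9}; col 5 has {3,5,6,7,8}; box has {4,5,6} → only 2 remains.
(3,5) = 9: row 3 has {4,5,6}; col 5 has {2,3,5,6,7,8}; box has {1,4,6,7} → only 9 remains.
(6,5) = 1: row 6 has {}; col 5 has {2,3,5,6,7,8,9}; box has {2,4,5,6} → only 1 remains.
(9,5) = 4: row 9 has {1,2,3,5,6,8}; col 5 has {1,2,3,5,6,7,8,9}; box has {1,2,3,5,6,8} → only 4 remains.
(3,7) = 1: in row 3, 1 can only go here (every other open cell in that row sees a 1).
(3,4) = 2: in row 3, 2 can only go here (every other open cell in that row sees a 2).
(4,1) = 1: in row 4, 1 can only go here (every other open cell in that row sees a 1).
(5,1) = 4: in row 5, 4 can only go here (every other open cell in that row sees a 4).
(5,2) = 5: in row 5, 5 can only go here (every other open cell in that row sees a 5).
(2,2) = 3: row 2 has {1,2,4,6,7,9}; col 2 has {1,4,5,6,8}; box has {1,4,6,9} → only 3 remains.
(1,1) = 5: in row 1, 5 can only go here (every other open cell in that row sees a 5).
(2,1) = 8: row 2 has {1,2,3,4,6,7,9}; col 1 has {1,3,4,5,6,7,9}; box has {1,3,4,5,6,9} → only 8 remains.
(2,6) = 5: row 2 has {1,2,3,4,6,7,8,9}; col 6 has {1,2,4,6}; box has {1,2,4,6,7,9} → only 5 remains.
(3,3) = 7: row 3 has {1,2,4,5,6,9}; col 3 has {1,2,4,5,9}; box has {1,3,4,5,6,8,9} → only 7 remains.
(3,9) = 8: row 3 has {1,2,4,5,6,7,9}; col 9 has {1,2,3,4,9}; box has {1,2,4,5,6,9} → only 8 remains.
(5,3) = 3: row 5 has {1,2,4,5,6,8,9}; col 3 has {1,2,4,5,7,9}; box has {1,4,5} → only 3 remains.
(5,6) = 7: row 5 has {1,2,3,4,5,6,8,9}; col 6 has {1,2,4,5,6}; box has {1,2,4,5,6} → only 7 remains.
(6,1) = 2: row 6 has {1}; col 1 has {1,3,4,5,6,7,8,9}; box has {1,3,4,5} → only 2 remains.
(6,8) = 3: row 6 has {1,2}; col 8 has {1,4,5,6,7,8,9}; box has {1,8,9} → only 3 remains.
(9,6) = 9: row 9 has {1,2,3,4,5,6,8}; col 6 has {1,2,4,5,6,7}; box has {1,2,3,4,5,6,8} → only 9 remains.
(1,2) = 2: row 1 has {1,4,5,6,9}; col 2 has {1,3,4,5,6,8}; box has {1,3,4,5,6,7,8,9} → only 2 remains.
(1,9) = 7: row 1 has {1,2,4,5,6,9}; col 9 has {1,2,3,4,8,9}; box has {1,2,4,5,6,8,9} → only 7 remains.
(3,6) = 3: row 3 has {1,2,4,5,6,7,8,9}; col 6 has {1,2,4,5,6,7,9}; box has {1,2,4,5,6,7,9} → only 3 remains.
(4,7) = 7: row 4 has {1,4,5}; col 7 has {1,2,5,6,8,9}; box has {1,3,8,9} → only 7 remains.
(4,8) = 2: row 4 has {1,4,5,7}; col 8 has {1,3,4,5,6,7,8,9}; box has {1,3,7,8,9} → only 2 remains.
(4,9) = 6: row 4 has {1,2,4,5,7}; col 9 has {1,2,3,4,7,8,9}; box has {1,2,3,7,8,9} → only 6 remains.
(6,6) = 8: row 6 has {1,2,3}; col 6 has {1,2,3,4,5,6,7,9}; box has {1,2,4,5,6,7} → only 8 remains.
(6,7) = 4: row 6 has {1,2,3,8}; col 7 has {1,2,5,6,7,8,9}; box has {1,2,3,6,7,8,9} → only 4 remains.
(6,9) = 5: row 6 has {1,2,3,4,8}; col 9 has {1,2,3,4,6,7,8,9}; box has {1,2,3,4,6,7,8,9} → only 5 remains.
(9,4) = 7: row 9 has {1,2,3,4,5,6,8,9}; col 4 has {1,2,4,5,6}; box has {1,2,3,4,5,6,8,9} → only 7 remains.
(1,4) = 8: row 1 has {1,2,4,5,6,7,9}; col 4 has {1,2,4,5,6,7}; box has {1,2,3,4,5,6,7,9} → only 8 remains.
(1,7) = 3: row 1 has {1,2,4,5,6,7,8,9}; col 7 has {1,2,4,5,6,7,8,9}; box has {1,2,4,5,6,7,8,9} → only 3 remains.

529861347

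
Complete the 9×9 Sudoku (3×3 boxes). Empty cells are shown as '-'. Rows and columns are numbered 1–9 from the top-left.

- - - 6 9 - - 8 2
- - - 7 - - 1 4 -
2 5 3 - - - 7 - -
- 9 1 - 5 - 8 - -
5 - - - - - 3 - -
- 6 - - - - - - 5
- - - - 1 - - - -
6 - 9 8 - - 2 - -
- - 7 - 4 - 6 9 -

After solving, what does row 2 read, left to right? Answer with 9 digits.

986725143

r1c3 = 4 (sole candidate).
r1c7 = 5 (sole candidate).
r2c2 = 8: row 2 has {1,4,7}; col 2 has {5,6,9}; box has {2,3,4,5} → only 8 remains.
r2c3 = 6: row 2 has {1,4,7,8}; col 3 has {1,3,4,7,9}; box has {2,3,4,5,8} → only 6 remains.
r3c5 = 8 (sole candidate).
r3c8 = 6 (sole candidate).
r3c9 = 9 (sole candidate).
r7c7 = 4 (sole candidate).
r2c1 = 9: row 2 has {1,4,6,7,8}; col 1 has {2,5,6}; box has {2,3,4,5,6,8} → only 9 remains.
r2c9 = 3: row 2 has {1,4,6,7,8,9}; col 9 has {2,5,9}; box has {1,2,4,5,6,7,8,9} → only 3 remains.
r6c7 = 9 (sole candidate).
r2c5 = 2: row 2 has {1,3,4,6,7,8,9}; col 5 has {1,4,5,8,9}; box has {6,7,8,9} → only 2 remains.
r2c6 = 5: row 2 has {1,2,3,4,6,7,8,9}; col 6 has {}; box has {2,6,7,8,9} → only 5 remains.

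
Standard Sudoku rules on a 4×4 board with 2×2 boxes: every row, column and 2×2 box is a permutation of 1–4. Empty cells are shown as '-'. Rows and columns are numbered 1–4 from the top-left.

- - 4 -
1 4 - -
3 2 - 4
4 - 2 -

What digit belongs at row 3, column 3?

1

row 1, column 1 = 2: row 1 has {4}; col 1 has {1,3,4}; box has {1,4} → only 2 remains.
row 1, column 2 = 3: row 1 has {2,4}; col 2 has {2,4}; box has {1,2,4} → only 3 remains.
row 1, column 4 = 1: row 1 has {2,3,4}; col 4 has {4}; box has {4} → only 1 remains.
row 2, column 3 = 3: row 2 has {1,4}; col 3 has {2,4}; box has {1,4} → only 3 remains.
row 2, column 4 = 2: row 2 has {1,3,4}; col 4 has {1,4}; box has {1,3,4} → only 2 remains.
row 3, column 3 = 1: row 3 has {2,3,4}; col 3 has {2,3,4}; box has {2,4} → only 1 remains.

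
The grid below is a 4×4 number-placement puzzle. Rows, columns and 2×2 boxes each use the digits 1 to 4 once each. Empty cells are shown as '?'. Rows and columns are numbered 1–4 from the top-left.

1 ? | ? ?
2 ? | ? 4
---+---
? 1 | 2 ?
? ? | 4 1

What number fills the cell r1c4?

2

r1c3 = 3 (sole candidate).
r1c4 = 2: row 1 has {1,3}; col 4 has {1,4}; box has {3,4} → only 2 remains.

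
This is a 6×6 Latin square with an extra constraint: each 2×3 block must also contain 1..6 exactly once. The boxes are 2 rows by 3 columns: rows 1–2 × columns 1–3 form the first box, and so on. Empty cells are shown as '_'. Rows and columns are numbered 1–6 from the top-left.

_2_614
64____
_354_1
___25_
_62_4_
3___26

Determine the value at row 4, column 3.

row 1, column 1 = 5: row 1 has {1,2,4,6}; col 1 has {3,6}; box has {2,4,6} → only 5 remains.
row 1, column 3 = 3: row 1 has {1,2,4,5,6}; col 3 has {2,5}; box has {2,4,5,6} → only 3 remains.
row 2, column 3 = 1: row 2 has {4,6}; col 3 has {2,3,5}; box has {2,3,4,5,6} → only 1 remains.
row 2, column 5 = 3: row 2 has {1,4,6}; col 5 has {1,2,4,5}; box has {1,4,6} → only 3 remains.
row 3, column 1 = 2: row 3 has {1,3,4,5}; col 1 has {3,5,6}; box has {3,5} → only 2 remains.
row 3, column 5 = 6: row 3 has {1,2,3,4,5}; col 5 has {1,2,3,4,5}; box has {1,2,4,5} → only 6 remains.
row 4, column 2 = 1: row 4 has {2,5}; col 2 has {2,3,4,6}; box has {2,3,5} → only 1 remains.
row 4, column 6 = 3: row 4 has {1,2,5}; col 6 has {1,4,6}; box has {1,2,4,5,6} → only 3 remains.
row 5, column 1 = 1: row 5 has {2,4,6}; col 1 has {2,3,5,6}; box has {2,3,6} → only 1 remains.
row 5, column 6 = 5: row 5 has {1,2,4,6}; col 6 has {1,3,4,6}; box has {2,4,6} → only 5 remains.
row 6, column 2 = 5: row 6 has {2,3,6}; col 2 has {1,2,3,4,6}; box has {1,2,3,6} → only 5 remains.
row 6, column 3 = 4: row 6 has {2,3,5,6}; col 3 has {1,2,3,5}; box has {1,2,3,5,6} → only 4 remains.
row 6, column 4 = 1: row 6 has {2,3,4,5,6}; col 4 has {2,4,6}; box has {2,4,5,6} → only 1 remains.
row 2, column 4 = 5: row 2 has {1,3,4,6}; col 4 has {1,2,4,6}; box has {1,3,4,6} → only 5 remains.
row 2, column 6 = 2: row 2 has {1,3,4,5,6}; col 6 has {1,3,4,5,6}; box has {1,3,4,5,6} → only 2 remains.
row 4, column 1 = 4: row 4 has {1,2,3,5}; col 1 has {1,2,3,5,6}; box has {1,2,3,5} → only 4 remains.
row 4, column 3 = 6: row 4 has {1,2,3,4,5}; col 3 has {1,2,3,4,5}; box has {1,2,3,4,5} → only 6 remains.

6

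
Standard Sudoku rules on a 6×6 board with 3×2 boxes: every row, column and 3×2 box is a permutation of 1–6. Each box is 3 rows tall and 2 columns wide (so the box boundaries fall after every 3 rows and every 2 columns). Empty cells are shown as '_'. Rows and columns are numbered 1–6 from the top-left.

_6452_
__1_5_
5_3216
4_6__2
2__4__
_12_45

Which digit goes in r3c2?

r1c6 = 3: row 1 has {2,4,5,6}; col 6 has {2,5,6}; box has {1,2,5,6} → only 3 remains.
r2c1 = 3: row 2 has {1,5}; col 1 has {2,4,5}; box has {5,6} → only 3 remains.
r2c4 = 6: row 2 has {1,3,5}; col 4 has {2,4,5}; box has {1,2,3,4,5} → only 6 remains.
r2c6 = 4: row 2 has {1,3,5,6}; col 6 has {2,3,5,6}; box has {1,2,3,5,6} → only 4 remains.
r3c2 = 4: row 3 has {1,2,3,5,6}; col 2 has {1,6}; box has {3,5,6} → only 4 remains.

4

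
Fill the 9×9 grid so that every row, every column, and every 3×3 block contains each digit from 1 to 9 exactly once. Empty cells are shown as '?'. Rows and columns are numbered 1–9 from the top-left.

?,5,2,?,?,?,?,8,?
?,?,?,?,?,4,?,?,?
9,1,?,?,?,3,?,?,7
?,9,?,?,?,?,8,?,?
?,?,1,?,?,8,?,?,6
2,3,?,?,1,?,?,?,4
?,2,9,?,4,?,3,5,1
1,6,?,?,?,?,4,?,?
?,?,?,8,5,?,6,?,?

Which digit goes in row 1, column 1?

4

row 1, column 1 = 4: in row 1, 4 can only go here (every other open cell in that row sees a 4).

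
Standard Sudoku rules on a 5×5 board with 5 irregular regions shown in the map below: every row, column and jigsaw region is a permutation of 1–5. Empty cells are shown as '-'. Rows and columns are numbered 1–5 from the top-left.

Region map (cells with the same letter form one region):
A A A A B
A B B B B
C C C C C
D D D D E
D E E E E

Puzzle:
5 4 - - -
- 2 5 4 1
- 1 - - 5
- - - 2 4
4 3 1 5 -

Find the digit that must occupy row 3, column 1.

row 1, column 5 = 3: row 1 has {4,5}; col 5 has {1,4,5}; region has {1,2,4,5} → only 3 remains.
row 2, column 1 = 3: row 2 has {1,2,4,5}; col 1 has {4,5}; region has {4,5} → only 3 remains.
row 3, column 1 = 2: row 3 has {1,5}; col 1 has {3,4,5}; region has {1,5} → only 2 remains.

2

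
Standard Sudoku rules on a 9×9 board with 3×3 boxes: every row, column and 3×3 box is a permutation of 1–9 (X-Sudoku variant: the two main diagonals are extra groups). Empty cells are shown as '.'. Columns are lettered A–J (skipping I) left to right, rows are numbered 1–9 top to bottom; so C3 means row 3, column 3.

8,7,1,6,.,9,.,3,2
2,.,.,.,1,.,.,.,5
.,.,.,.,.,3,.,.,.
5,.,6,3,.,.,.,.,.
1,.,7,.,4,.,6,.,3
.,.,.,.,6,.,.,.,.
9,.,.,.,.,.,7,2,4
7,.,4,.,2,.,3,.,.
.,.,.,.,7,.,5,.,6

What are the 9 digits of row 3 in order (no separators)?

645283971

E1 = 5 (sole candidate).
G1 = 4 (sole candidate).
B2 = 9 (sole candidate).
C2 = 3 (sole candidate).
G2 = 8 (sole candidate).
C3 = 5: row 3 has {3}; col 3 has {1,3,4,6,7}; box has {1,2,3,7,8,9}; main diagonal has {3,4,6,7,8,9} → only 5 remains.
E3 = 8: row 3 has {3,5}; col 5 has {1,2,4,5,6,7}; box has {1,3,5,6,9} → only 8 remains.
E4 = 9 (sole candidate).
C7 = 8 (sole candidate).
E7 = 3 (sole candidate).
H8 = 1 (sole candidate).
A9 = 3 (sole candidate).
C9 = 2 (sole candidate).
A6 = 4 (sole candidate).
C6 = 9 (sole candidate).
F6 = 2 (sole candidate).
G6 = 1 (sole candidate).
B9 = 1 (sole candidate).
A3 = 6: row 3 has {3,5,8}; col 1 has {1,2,3,4,5,7,8,9}; box has {1,2,3,5,7,8,9} → only 6 remains.
B3 = 4: row 3 has {3,5,6,8}; col 2 has {1,7,9}; box has {1,2,3,5,6,7,8,9} → only 4 remains.
G3 = 9: row 3 has {3,4,5,6,8}; col 7 has {1,3,4,5,6,7,8}; box has {2,3,4,5,8}; anti-diagonal has {2,3,4,8} → only 9 remains.
H3 = 7: row 3 has {3,4,5,6,8,9}; col 8 has {1,2,3}; box has {2,3,4,5,8,9} → only 7 remains.
J3 = 1: row 3 has {3,4,5,6,7,8,9}; col 9 has {2,3,4,5,6}; box has {2,3,4,5,7,8,9} → only 1 remains.
G4 = 2 (sole candidate).
H2 = 6 (sole candidate).
D3 = 2: row 3 has {1,3,4,5,6,7,8,9}; col 4 has {3,6}; box has {1,3,5,6,8,9} → only 2 remains.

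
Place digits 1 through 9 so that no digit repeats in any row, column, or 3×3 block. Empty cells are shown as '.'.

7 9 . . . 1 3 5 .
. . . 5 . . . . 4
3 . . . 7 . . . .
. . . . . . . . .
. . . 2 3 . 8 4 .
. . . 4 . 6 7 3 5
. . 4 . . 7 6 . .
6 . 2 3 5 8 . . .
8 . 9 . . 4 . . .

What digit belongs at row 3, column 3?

row 1, column 5 = 4 (hidden single in row 1).
row 1, column 9 = 2 (hidden single in row 1).
row 2, column 6 = 3 (hidden single in row 2).
row 2, column 8 = 7 (hidden single in row 2).
row 3, column 2 = 4 (hidden single in row 3).
row 3, column 6 = 2 (hidden single in row 3).
row 3, column 3 = 5: in row 3, 5 can only go here (every other open cell in that row sees a 5).

5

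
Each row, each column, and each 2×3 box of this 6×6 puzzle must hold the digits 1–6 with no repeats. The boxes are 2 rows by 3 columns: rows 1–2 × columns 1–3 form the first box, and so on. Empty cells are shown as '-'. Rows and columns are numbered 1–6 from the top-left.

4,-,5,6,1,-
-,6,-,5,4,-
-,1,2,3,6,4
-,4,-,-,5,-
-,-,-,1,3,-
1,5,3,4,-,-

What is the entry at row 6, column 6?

6

row 2, column 3 = 1: row 2 has {4,5,6}; col 3 has {2,3,5}; box has {4,5,6} → only 1 remains.
row 3, column 1 = 5: row 3 has {1,2,3,4,6}; col 1 has {1,4}; box has {1,2,4} → only 5 remains.
row 4, column 3 = 6: row 4 has {4,5}; col 3 has {1,2,3,5}; box has {1,2,4,5} → only 6 remains.
row 4, column 4 = 2: row 4 has {4,5,6}; col 4 has {1,3,4,5,6}; box has {3,4,5,6} → only 2 remains.
row 4, column 6 = 1: row 4 has {2,4,5,6}; col 6 has {4}; box has {2,3,4,5,6} → only 1 remains.
row 5, column 2 = 2: row 5 has {1,3}; col 2 has {1,4,5,6}; box has {1,3,5} → only 2 remains.
row 5, column 3 = 4: row 5 has {1,2,3}; col 3 has {1,2,3,5,6}; box has {1,2,3,5} → only 4 remains.
row 6, column 5 = 2: row 6 has {1,3,4,5}; col 5 has {1,3,4,5,6}; box has {1,3,4} → only 2 remains.
row 6, column 6 = 6: row 6 has {1,2,3,4,5}; col 6 has {1,4}; box has {1,2,3,4} → only 6 remains.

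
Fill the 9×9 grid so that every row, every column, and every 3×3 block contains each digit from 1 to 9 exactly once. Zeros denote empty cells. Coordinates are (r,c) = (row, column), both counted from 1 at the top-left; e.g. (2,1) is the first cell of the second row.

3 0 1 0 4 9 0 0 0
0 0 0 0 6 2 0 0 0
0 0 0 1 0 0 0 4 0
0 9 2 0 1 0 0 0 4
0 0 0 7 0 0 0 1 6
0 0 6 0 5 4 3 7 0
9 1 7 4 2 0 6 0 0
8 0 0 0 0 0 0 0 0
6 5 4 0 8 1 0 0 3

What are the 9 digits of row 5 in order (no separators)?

435798216

(6,1) = 1: row 6 has {3,4,5,6,7}; col 1 has {3,6,8,9}; box has {2,6,9} → only 1 remains.
(6,2) = 8: row 6 has {1,3,4,5,6,7}; col 2 has {1,5,9}; box has {1,2,6,9} → only 8 remains.
(8,3) = 3: row 8 has {8}; col 3 has {1,2,4,6,7}; box has {1,4,5,6,7,8,9} → only 3 remains.
(9,4) = 9: row 9 has {1,3,4,5,6,8}; col 4 has {1,4,7}; box has {1,2,4,8} → only 9 remains.
(9,8) = 2: row 9 has {1,3,4,5,6,8,9}; col 8 has {1,4,7}; box has {3,6} → only 2 remains.
(5,3) = 5: row 5 has {1,6,7}; col 3 has {1,2,3,4,6,7}; box has {1,2,6,8,9} → only 5 remains.
(6,4) = 2: row 6 has {1,3,4,5,6,7,8}; col 4 has {1,4,7,9}; box has {1,4,5,7} → only 2 remains.
(6,9) = 9: row 6 has {1,2,3,4,5,6,7,8}; col 9 has {3,4,6}; box has {1,3,4,6,7} → only 9 remains.
(8,2) = 2: row 8 has {3,8}; col 2 has {1,5,8,9}; box has {1,3,4,5,6,7,8,9} → only 2 remains.
(8,5) = 7: row 8 has {2,3,8}; col 5 has {1,2,4,5,6,8}; box has {1,2,4,8,9} → only 7 remains.
(9,7) = 7: row 9 has {1,2,3,4,5,6,8,9}; col 7 has {3,6}; box has {2,3,6} → only 7 remains.
(3,5) = 3: row 3 has {1,4}; col 5 has {1,2,4,5,6,7,8}; box has {1,2,4,6,9} → only 3 remains.
(4,1) = 7: row 4 has {1,2,4,9}; col 1 has {1,3,6,8,9}; box has {1,2,5,6,8,9} → only 7 remains.
(5,1) = 4: row 5 has {1,5,6,7}; col 1 has {1,3,6,7,8,9}; box has {1,2,5,6,7,8,9} → only 4 remains.
(5,2) = 3: row 5 has {1,4,5,6,7}; col 2 has {1,2,5,8,9}; box has {1,2,4,5,6,7,8,9} → only 3 remains.
(5,5) = 9: row 5 has {1,3,4,5,6,7}; col 5 has {1,2,3,4,5,6,7,8}; box has {1,2,4,5,7} → only 9 remains.
(5,6) = 8: row 5 has {1,3,4,5,6,7,9}; col 6 has {1,2,4,9}; box has {1,2,4,5,7,9} → only 8 remains.
(5,7) = 2: row 5 has {1,3,4,5,6,7,8,9}; col 7 has {3,6,7}; box has {1,3,4,6,7,9} → only 2 remains.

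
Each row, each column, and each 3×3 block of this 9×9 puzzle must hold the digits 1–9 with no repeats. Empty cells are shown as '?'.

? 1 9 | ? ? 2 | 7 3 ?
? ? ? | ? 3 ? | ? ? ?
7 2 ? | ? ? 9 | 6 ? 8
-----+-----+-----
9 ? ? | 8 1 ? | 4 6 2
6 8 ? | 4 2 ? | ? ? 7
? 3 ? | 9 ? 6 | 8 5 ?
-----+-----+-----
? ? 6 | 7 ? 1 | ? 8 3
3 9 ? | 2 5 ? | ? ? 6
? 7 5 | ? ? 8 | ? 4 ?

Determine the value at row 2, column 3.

row 3, column 5 = 4 (sole candidate).
row 3, column 8 = 1 (sole candidate).
row 4, column 2 = 5 (sole candidate).
row 4, column 3 = 7 (sole candidate).
row 4, column 6 = 3 (sole candidate).
row 5, column 3 = 1 (sole candidate).
row 5, column 6 = 5 (sole candidate).
row 5, column 8 = 9 (sole candidate).
row 6, column 5 = 7 (sole candidate).
row 6, column 9 = 1 (sole candidate).
row 7, column 2 = 4 (sole candidate).
row 7, column 5 = 9 (sole candidate).
row 8, column 3 = 8 (sole candidate).
row 8, column 6 = 4 (sole candidate).
row 8, column 7 = 1 (sole candidate).
row 8, column 8 = 7 (sole candidate).
row 9, column 5 = 6 (sole candidate).
row 9, column 9 = 9 (sole candidate).
row 1, column 5 = 8 (sole candidate).
row 2, column 2 = 6 (sole candidate).
row 2, column 3 = 4: row 2 has {3,6}; col 3 has {1,5,6,7,8,9}; box has {1,2,6,7,9} → only 4 remains.

4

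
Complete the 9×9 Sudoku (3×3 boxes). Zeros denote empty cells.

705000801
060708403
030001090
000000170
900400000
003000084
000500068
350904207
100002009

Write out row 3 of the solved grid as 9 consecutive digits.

834251796

R1C8 = 2 (sole candidate).
R2C1 = 2 (sole candidate).
R2C8 = 5 (sole candidate).
R3C9 = 6: row 3 has {1,3,9}; col 9 has {1,3,4,7,8,9}; box has {1,2,3,4,5,8,9} → only 6 remains.
R5C8 = 3 (sole candidate).
R7C1 = 4 (sole candidate).
R7C7 = 3 (sole candidate).
R8C8 = 1 (sole candidate).
R9C7 = 5 (sole candidate).
R9C8 = 4 (sole candidate).
R2C5 = 9 (sole candidate).
R3C1 = 8: row 3 has {1,3,6,9}; col 1 has {1,2,3,4,7,9}; box has {2,3,5,6,7} → only 8 remains.
R3C3 = 4: row 3 has {1,3,6,8,9}; col 3 has {3,5}; box has {2,3,5,6,7,8} → only 4 remains.
R3C4 = 2: row 3 has {1,3,4,6,8,9}; col 4 has {4,5,7,9}; box has {1,7,8,9} → only 2 remains.
R3C5 = 5: row 3 has {1,2,3,4,6,8,9}; col 5 has {9}; box has {1,2,7,8,9} → only 5 remains.
R3C7 = 7: row 3 has {1,2,3,4,5,6,8,9}; col 7 has {1,2,3,4,5,8}; box has {1,2,3,4,5,6,8,9} → only 7 remains.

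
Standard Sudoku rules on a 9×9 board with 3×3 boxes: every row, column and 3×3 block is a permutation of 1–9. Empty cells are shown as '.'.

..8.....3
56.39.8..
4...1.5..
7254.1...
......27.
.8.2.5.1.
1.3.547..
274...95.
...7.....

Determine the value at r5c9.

r1c1 = 9 (sole candidate).
r1c2 = 1 (sole candidate).
r3c2 = 3 (sole candidate).
r7c2 = 9 (sole candidate).
r9c2 = 5 (sole candidate).
r9c3 = 6 (sole candidate).
r5c2 = 4 (sole candidate).
r6c3 = 9 (sole candidate).
r9c1 = 8 (sole candidate).
r5c3 = 1 (sole candidate).
r1c4 = 5 (hidden single in row 1).
r2c9 = 1 (hidden single in row 2).
r2c8 = 4 (hidden single in row 2).
r1c7 = 6 (sole candidate).
r1c8 = 2 (sole candidate).
r3c8 = 9 (sole candidate).
r3c9 = 7 (sole candidate).
r4c7 = 3 (sole candidate).
r6c7 = 4 (sole candidate).
r6c9 = 6 (sole candidate).
r8c9 = 8 (sole candidate).
r9c7 = 1 (sole candidate).
r9c8 = 3 (sole candidate).
r1c6 = 7 (sole candidate).
r2c6 = 2 (sole candidate).
r3c3 = 2 (sole candidate).
r4c8 = 8 (sole candidate).
r4c9 = 9 (sole candidate).
r5c9 = 5: row 5 has {1,2,4,7}; col 9 has {1,3,6,7,8,9}; box has {1,2,3,4,6,7,8,9} → only 5 remains.

5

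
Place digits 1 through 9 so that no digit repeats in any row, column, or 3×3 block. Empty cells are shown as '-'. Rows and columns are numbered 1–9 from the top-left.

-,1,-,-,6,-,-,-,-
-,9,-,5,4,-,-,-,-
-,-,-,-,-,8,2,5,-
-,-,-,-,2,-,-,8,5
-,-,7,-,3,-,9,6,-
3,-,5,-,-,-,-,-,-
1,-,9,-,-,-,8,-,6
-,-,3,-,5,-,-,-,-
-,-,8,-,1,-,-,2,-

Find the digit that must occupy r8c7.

1

r7c5 = 7 (sole candidate).
r3c5 = 9 (sole candidate).
r6c5 = 8 (sole candidate).
r1c1 = 5 (hidden single in row 1).
r1c9 = 8 (hidden single in row 1).
r1c8 = 9 (hidden single in row 1).
r2c1 = 8 (hidden single in row 2).
r4c7 = 3 (hidden single in row 4).
r5c6 = 5 (hidden single in row 5).
r5c2 = 8 (hidden single in row 5).
r7c2 = 5 (hidden single in row 7).
r8c4 = 8 (hidden single in row 8).
r9c7 = 5 (hidden single in row 9).
r4c1 = 9 (hidden single in column 1).
r3c2 = 3 (hidden single in column 2).
r4c3 = 1 (hidden single in column 3).
r2c7 = 6 (hidden single in column 7).
r2c3 = 2 (sole candidate).
r1c3 = 4 (sole candidate).
r1c7 = 7 (sole candidate).
r3c3 = 6 (sole candidate).
r3c1 = 7 (sole candidate).
r3c4 = 1 (sole candidate).
r3c9 = 4 (sole candidate).
r5c4 = 4 (sole candidate).
r5c1 = 2 (sole candidate).
r5c9 = 1 (sole candidate).
r6c7 = 4 (sole candidate).
r6c8 = 7 (sole candidate).
r6c9 = 2 (sole candidate).
r8c7 = 1: row 8 has {3,5,8}; col 7 has {2,3,4,5,6,7,8,9}; box has {2,5,6,8} → only 1 remains.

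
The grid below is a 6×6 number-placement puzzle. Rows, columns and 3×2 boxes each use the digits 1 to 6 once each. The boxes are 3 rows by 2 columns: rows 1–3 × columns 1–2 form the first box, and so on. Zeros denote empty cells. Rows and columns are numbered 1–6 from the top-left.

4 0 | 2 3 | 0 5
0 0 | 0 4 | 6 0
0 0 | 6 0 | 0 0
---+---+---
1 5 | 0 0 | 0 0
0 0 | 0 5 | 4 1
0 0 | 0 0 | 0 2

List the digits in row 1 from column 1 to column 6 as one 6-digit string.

r1c5 = 1: row 1 has {2,3,4,5}; col 5 has {4,6}; box has {5,6} → only 1 remains.
r2c6 = 3: row 2 has {4,6}; col 6 has {1,2,5}; box has {1,5,6} → only 3 remains.
r3c4 = 1: row 3 has {6}; col 4 has {3,4,5}; box has {2,3,4,6} → only 1 remains.
r3c5 = 2: row 3 has {1,6}; col 5 has {1,4,6}; box has {1,3,5,6} → only 2 remains.
r3c6 = 4: row 3 has {1,2,6}; col 6 has {1,2,3,5}; box has {1,2,3,5,6} → only 4 remains.
r4c5 = 3: row 4 has {1,5}; col 5 has {1,2,4,6}; box has {1,2,4} → only 3 remains.
r4c6 = 6: row 4 has {1,3,5}; col 6 has {1,2,3,4,5}; box has {1,2,3,4} → only 6 remains.
r5c3 = 3: row 5 has {1,4,5}; col 3 has {2,6}; box has {5} → only 3 remains.
r6c4 = 6: row 6 has {2}; col 4 has {1,3,4,5}; box has {3,5} → only 6 remains.
r6c5 = 5: row 6 has {2,6}; col 5 has {1,2,3,4,6}; box has {1,2,3,4,6} → only 5 remains.
r1c2 = 6: row 1 has {1,2,3,4,5}; col 2 has {5}; box has {4} → only 6 remains.

462315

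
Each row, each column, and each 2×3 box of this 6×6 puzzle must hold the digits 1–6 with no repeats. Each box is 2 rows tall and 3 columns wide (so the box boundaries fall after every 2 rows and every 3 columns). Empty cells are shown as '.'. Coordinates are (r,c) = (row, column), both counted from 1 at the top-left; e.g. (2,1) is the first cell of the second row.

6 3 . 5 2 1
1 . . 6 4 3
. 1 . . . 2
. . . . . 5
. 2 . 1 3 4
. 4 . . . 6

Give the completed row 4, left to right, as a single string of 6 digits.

(1,3) = 4 (sole candidate).
(2,2) = 5 (sole candidate).
(2,3) = 2 (sole candidate).
(3,5) = 6 (sole candidate).
(4,2) = 6: row 4 has {5}; col 2 has {1,2,3,4,5}; box has {1} → only 6 remains.
(4,3) = 3: row 4 has {5,6}; col 3 has {2,4}; box has {1,6} → only 3 remains.
(4,4) = 4: row 4 has {3,5,6}; col 4 has {1,5,6}; box has {2,5,6} → only 4 remains.
(4,5) = 1: row 4 has {3,4,5,6}; col 5 has {2,3,4,6}; box has {2,4,5,6} → only 1 remains.
(5,1) = 5 (sole candidate).
(5,3) = 6 (sole candidate).
(6,1) = 3 (sole candidate).
(6,3) = 1 (sole candidate).
(6,4) = 2 (sole candidate).
(6,5) = 5 (sole candidate).
(3,1) = 4 (sole candidate).
(3,3) = 5 (sole candidate).
(3,4) = 3 (sole candidate).
(4,1) = 2: row 4 has {1,3,4,5,6}; col 1 has {1,3,4,5,6}; box has {1,3,4,5,6} → only 2 remains.

263415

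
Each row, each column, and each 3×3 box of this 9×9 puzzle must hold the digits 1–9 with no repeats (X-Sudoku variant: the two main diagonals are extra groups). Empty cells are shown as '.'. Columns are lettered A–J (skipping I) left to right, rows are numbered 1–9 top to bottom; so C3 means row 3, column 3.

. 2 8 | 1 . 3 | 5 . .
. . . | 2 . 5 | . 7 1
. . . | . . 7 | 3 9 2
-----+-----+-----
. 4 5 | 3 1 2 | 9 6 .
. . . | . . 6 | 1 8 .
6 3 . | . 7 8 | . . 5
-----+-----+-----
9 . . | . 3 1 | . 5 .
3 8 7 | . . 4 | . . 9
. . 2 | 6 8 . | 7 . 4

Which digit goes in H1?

4

A1 = 7 (sole candidate).
H1 = 4: row 1 has {1,2,3,5,7,8}; col 8 has {5,6,7,8,9}; box has {1,2,3,5,7,9} → only 4 remains.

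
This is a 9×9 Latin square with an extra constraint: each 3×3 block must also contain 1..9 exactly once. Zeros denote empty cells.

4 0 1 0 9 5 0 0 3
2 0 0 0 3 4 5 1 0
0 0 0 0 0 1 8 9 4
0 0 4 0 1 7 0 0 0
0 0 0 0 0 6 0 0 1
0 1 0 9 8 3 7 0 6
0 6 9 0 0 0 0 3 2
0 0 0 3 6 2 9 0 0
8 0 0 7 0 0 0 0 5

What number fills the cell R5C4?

R2C9 = 7: row 2 has {1,2,3,4,5}; col 9 has {1,2,3,4,5,6}; box has {1,3,4,5,8,9} → only 7 remains.
R6C1 = 5: row 6 has {1,3,6,7,8,9}; col 1 has {2,4,8}; box has {1,4} → only 5 remains.
R6C3 = 2: row 6 has {1,3,5,6,7,8,9}; col 3 has {1,4,9}; box has {1,4,5} → only 2 remains.
R6C8 = 4: row 6 has {1,2,3,5,6,7,8,9}; col 8 has {1,3,9}; box has {1,6,7} → only 4 remains.
R7C6 = 8: row 7 has {2,3,6,9}; col 6 has {1,2,3,4,5,6,7}; box has {2,3,6,7} → only 8 remains.
R8C9 = 8: row 8 has {2,3,6,9}; col 9 has {1,2,3,4,5,6,7}; box has {2,3,5,9} → only 8 remains.
R9C3 = 3: row 9 has {5,7,8}; col 3 has {1,2,4,9}; box has {6,8,9} → only 3 remains.
R9C5 = 4: row 9 has {3,5,7,8}; col 5 has {1,3,6,8,9}; box has {2,3,6,7,8} → only 4 remains.
R9C6 = 9: row 9 has {3,4,5,7,8}; col 6 has {1,2,3,4,5,6,7,8}; box has {2,3,4,6,7,8} → only 9 remains.
R9C8 = 6: row 9 has {3,4,5,7,8,9}; col 8 has {1,3,4,9}; box has {2,3,5,8,9} → only 6 remains.
R1C8 = 2: row 1 has {1,3,4,5,9}; col 8 has {1,3,4,6,9}; box has {1,3,4,5,7,8,9} → only 2 remains.
R4C9 = 9: row 4 has {1,4,7}; col 9 has {1,2,3,4,5,6,7,8}; box has {1,4,6,7} → only 9 remains.
R7C5 = 5: row 7 has {2,3,6,8,9}; col 5 has {1,3,4,6,8,9}; box has {2,3,4,6,7,8,9} → only 5 remains.
R8C8 = 7: row 8 has {2,3,6,8,9}; col 8 has {1,2,3,4,6,9}; box has {2,3,5,6,8,9} → only 7 remains.
R9C2 = 2: row 9 has {3,4,5,6,7,8,9}; col 2 has {1,6}; box has {3,6,8,9} → only 2 remains.
R9C7 = 1: row 9 has {2,3,4,5,6,7,8,9}; col 7 has {5,7,8,9}; box has {2,3,5,6,7,8,9} → only 1 remains.
R1C7 = 6: row 1 has {1,2,3,4,5,9}; col 7 has {1,5,7,8,9}; box has {1,2,3,4,5,7,8,9} → only 6 remains.
R5C5 = 2: row 5 has {1,6}; col 5 has {1,3,4,5,6,8,9}; box has {1,3,6,7,8,9} → only 2 remains.
R5C7 = 3: row 5 has {1,2,6}; col 7 has {1,5,6,7,8,9}; box has {1,4,6,7,9} → only 3 remains.
R7C4 = 1: row 7 has {2,3,5,6,8,9}; col 4 has {3,7,9}; box has {2,3,4,5,6,7,8,9} → only 1 remains.
R7C7 = 4: row 7 has {1,2,3,5,6,8,9}; col 7 has {1,3,5,6,7,8,9}; box has {1,2,3,5,6,7,8,9} → only 4 remains.
R8C1 = 1: row 8 has {2,3,6,7,8,9}; col 1 has {2,4,5,8}; box has {2,3,6,8,9} → only 1 remains.
R8C3 = 5: row 8 has {1,2,3,6,7,8,9}; col 3 has {1,2,3,4,9}; box has {1,2,3,6,8,9} → only 5 remains.
R1C4 = 8: row 1 has {1,2,3,4,5,6,9}; col 4 has {1,3,7,9}; box has {1,3,4,5,9} → only 8 remains.
R2C4 = 6: row 2 has {1,2,3,4,5,7}; col 4 has {1,3,7,8,9}; box has {1,3,4,5,8,9} → only 6 remains.
R3C4 = 2: row 3 has {1,4,8,9}; col 4 has {1,3,6,7,8,9}; box has {1,3,4,5,6,8,9} → only 2 remains.
R3C5 = 7: row 3 has {1,2,4,8,9}; col 5 has {1,2,3,4,5,6,8,9}; box has {1,2,3,4,5,6,8,9} → only 7 remains.
R4C4 = 5: row 4 has {1,4,7,9}; col 4 has {1,2,3,6,7,8,9}; box has {1,2,3,6,7,8,9} → only 5 remains.
R4C7 = 2: row 4 has {1,4,5,7,9}; col 7 has {1,3,4,5,6,7,8,9}; box has {1,3,4,6,7,9} → only 2 remains.
R4C8 = 8: row 4 has {1,2,4,5,7,9}; col 8 has {1,2,3,4,6,7,9}; box has {1,2,3,4,6,7,9} → only 8 remains.
R5C4 = 4: row 5 has {1,2,3,6}; col 4 has {1,2,3,5,6,7,8,9}; box has {1,2,3,5,6,7,8,9} → only 4 remains.

4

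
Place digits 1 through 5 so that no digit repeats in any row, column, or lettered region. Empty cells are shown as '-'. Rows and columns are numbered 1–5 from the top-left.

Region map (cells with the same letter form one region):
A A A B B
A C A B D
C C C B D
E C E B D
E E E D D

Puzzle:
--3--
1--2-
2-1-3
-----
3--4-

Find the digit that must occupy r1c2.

2

r2c5 = 5 (sole candidate).
r3c4 = 5 (sole candidate).
r1c4 = 1 (sole candidate).
r1c5 = 4 (sole candidate).
r2c3 = 4 (sole candidate).
r3c2 = 4 (sole candidate).
r4c4 = 3 (sole candidate).
r1c1 = 5 (sole candidate).
r1c2 = 2: row 1 has {1,3,4,5}; col 2 has {4}; region has {1,3,4,5} → only 2 remains.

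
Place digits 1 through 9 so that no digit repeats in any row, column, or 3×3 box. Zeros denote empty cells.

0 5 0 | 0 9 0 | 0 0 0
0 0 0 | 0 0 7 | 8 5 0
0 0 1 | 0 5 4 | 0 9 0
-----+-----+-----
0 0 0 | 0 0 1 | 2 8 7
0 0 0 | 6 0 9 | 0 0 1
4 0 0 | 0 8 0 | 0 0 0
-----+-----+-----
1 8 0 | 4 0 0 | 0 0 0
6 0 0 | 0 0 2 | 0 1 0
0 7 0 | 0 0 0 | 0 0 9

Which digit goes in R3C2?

2

R4C5 = 4: in row 4, 4 can only go here (every other open cell in that row sees a 4).
R6C2 = 1: in row 6, 1 can only go here (every other open cell in that row sees a 1).
R7C3 = 9: in row 7, 9 can only go here (every other open cell in that row sees a 9).
R6C7 = 9: in row 6, 9 can only go here (every other open cell in that row sees a 9).
R8C4 = 9: in row 8, 9 can only go here (every other open cell in that row sees a 9).
R8C9 = 8: in row 8, 8 can only go here (every other open cell in that row sees an 8).
R6C4 = 7: in column 4, 7 can only go here (every other open cell in that column sees a 7).
R6C3 = 2: in row 6, 2 can only go here (every other open cell in that row sees a 2).
R5C2 = 3: row 5 has {1,6,9}; col 2 has {1,5,7,8}; box has {1,2,4} → only 3 remains.
R5C5 = 2: row 5 has {1,3,6,9}; col 5 has {4,5,8,9}; box has {1,4,6,7,8,9} → only 2 remains.
R5C8 = 4: row 5 has {1,2,3,6,9}; col 8 has {1,5,8,9}; box has {1,2,7,8,9} → only 4 remains.
R8C2 = 4: row 8 has {1,2,6,8,9}; col 2 has {1,3,5,7,8}; box has {1,6,7,8,9} → only 4 remains.
R5C7 = 5: row 5 has {1,2,3,4,6,9}; col 7 has {2,8,9}; box has {1,2,4,7,8,9} → only 5 remains.
R4C4 = 3: in row 4, 3 can only go here (every other open cell in that row sees a 3).
R6C6 = 5: row 6 has {1,2,4,7,8,9}; col 6 has {1,2,4,7,9}; box has {1,2,3,4,6,7,8,9} → only 5 remains.
R7C9 = 5: in row 7, 5 can only go here (every other open cell in that row sees a 5).
R7C8 = 2: in row 7, 2 can only go here (every other open cell in that row sees a 2).
R8C3 = 5: in row 8, 5 can only go here (every other open cell in that row sees a 5).
R4C3 = 6: row 4 has {1,2,3,4,7,8}; col 3 has {1,2,5,9}; box has {1,2,3,4} → only 6 remains.
R9C3 = 3: row 9 has {7,9}; col 3 has {1,2,5,6,9}; box has {1,4,5,6,7,8,9} → only 3 remains.
R9C8 = 6: row 9 has {3,7,9}; col 8 has {1,2,4,5,8,9}; box has {1,2,5,8,9} → only 6 remains.
R2C3 = 4: row 2 has {5,7,8}; col 3 has {1,2,3,5,6,9}; box has {1,5} → only 4 remains.
R4C2 = 9: row 4 has {1,2,3,4,6,7,8}; col 2 has {1,3,4,5,7,8}; box has {1,2,3,4,6} → only 9 remains.
R6C8 = 3: row 6 has {1,2,4,5,7,8,9}; col 8 has {1,2,4,5,6,8,9}; box has {1,2,4,5,7,8,9} → only 3 remains.
R6C9 = 6: row 6 has {1,2,3,4,5,7,8,9}; col 9 has {1,5,7,8,9}; box has {1,2,3,4,5,7,8,9} → only 6 remains.
R9C1 = 2: row 9 has {3,6,7,9}; col 1 has {1,4,6}; box has {1,3,4,5,6,7,8,9} → only 2 remains.
R9C5 = 1: row 9 has {2,3,6,7,9}; col 5 has {2,4,5,8,9}; box has {2,4,9} → only 1 remains.
R9C6 = 8: row 9 has {1,2,3,6,7,9}; col 6 has {1,2,4,5,7,9}; box has {1,2,4,9} → only 8 remains.
R9C7 = 4: row 9 has {1,2,3,6,7,8,9}; col 7 has {2,5,8,9}; box has {1,2,5,6,8,9} → only 4 remains.
R1C8 = 7: row 1 has {5,9}; col 8 has {1,2,3,4,5,6,8,9}; box has {5,8,9} → only 7 remains.
R4C1 = 5: row 4 has {1,2,3,4,6,7,8,9}; col 1 has {1,2,4,6}; box has {1,2,3,4,6,9} → only 5 remains.
R9C4 = 5: row 9 has {1,2,3,4,6,7,8,9}; col 4 has {3,4,6,7,9}; box has {1,2,4,8,9} → only 5 remains.
R1C3 = 8: row 1 has {5,7,9}; col 3 has {1,2,3,4,5,6,9}; box has {1,4,5} → only 8 remains.
R5C3 = 7: row 5 has {1,2,3,4,5,6,9}; col 3 has {1,2,3,4,5,6,8,9}; box has {1,2,3,4,5,6,9} → only 7 remains.
R1C1 = 3: row 1 has {5,7,8,9}; col 1 has {1,2,4,5,6}; box has {1,4,5,8} → only 3 remains.
R1C6 = 6: row 1 has {3,5,7,8,9}; col 6 has {1,2,4,5,7,8,9}; box has {4,5,7,9} → only 6 remains.
R1C7 = 1: row 1 has {3,5,6,7,8,9}; col 7 has {2,4,5,8,9}; box has {5,7,8,9} → only 1 remains.
R2C1 = 9: row 2 has {4,5,7,8}; col 1 has {1,2,3,4,5,6}; box has {1,3,4,5,8} → only 9 remains.
R2C5 = 3: row 2 has {4,5,7,8,9}; col 5 has {1,2,4,5,8,9}; box has {4,5,6,7,9} → only 3 remains.
R2C9 = 2: row 2 has {3,4,5,7,8,9}; col 9 has {1,5,6,7,8,9}; box has {1,5,7,8,9} → only 2 remains.
R3C1 = 7: row 3 has {1,4,5,9}; col 1 has {1,2,3,4,5,6,9}; box has {1,3,4,5,8,9} → only 7 remains.
R3C9 = 3: row 3 has {1,4,5,7,9}; col 9 has {1,2,5,6,7,8,9}; box has {1,2,5,7,8,9} → only 3 remains.
R5C1 = 8: row 5 has {1,2,3,4,5,6,7,9}; col 1 has {1,2,3,4,5,6,7,9}; box has {1,2,3,4,5,6,7,9} → only 8 remains.
R7C6 = 3: row 7 has {1,2,4,5,8,9}; col 6 has {1,2,4,5,6,7,8,9}; box has {1,2,4,5,8,9} → only 3 remains.
R7C7 = 7: row 7 has {1,2,3,4,5,8,9}; col 7 has {1,2,4,5,8,9}; box has {1,2,4,5,6,8,9} → only 7 remains.
R8C5 = 7: row 8 has {1,2,4,5,6,8,9}; col 5 has {1,2,3,4,5,8,9}; box has {1,2,3,4,5,8,9} → only 7 remains.
R8C7 = 3: row 8 has {1,2,4,5,6,7,8,9}; col 7 has {1,2,4,5,7,8,9}; box has {1,2,4,5,6,7,8,9} → only 3 remains.
R1C4 = 2: row 1 has {1,3,5,6,7,8,9}; col 4 has {3,4,5,6,7,9}; box has {3,4,5,6,7,9} → only 2 remains.
R1C9 = 4: row 1 has {1,2,3,5,6,7,8,9}; col 9 has {1,2,3,5,6,7,8,9}; box has {1,2,3,5,7,8,9} → only 4 remains.
R2C2 = 6: row 2 has {2,3,4,5,7,8,9}; col 2 has {1,3,4,5,7,8,9}; box has {1,3,4,5,7,8,9} → only 6 remains.
R2C4 = 1: row 2 has {2,3,4,5,6,7,8,9}; col 4 has {2,3,4,5,6,7,9}; box has {2,3,4,5,6,7,9} → only 1 remains.
R3C2 = 2: row 3 has {1,3,4,5,7,9}; col 2 has {1,3,4,5,6,7,8,9}; box has {1,3,4,5,6,7,8,9} → only 2 remains.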